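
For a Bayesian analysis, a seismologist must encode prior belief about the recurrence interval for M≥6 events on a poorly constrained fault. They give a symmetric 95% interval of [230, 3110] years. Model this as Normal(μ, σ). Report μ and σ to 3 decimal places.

A symmetric 95% interval runs μ ± z·σ with z = 1.96.
Half-width = 1440, so σ = 1440/1.96 = 734.707.
μ is the interval midpoint, 1670.000.

μ = 1670.000, σ = 734.707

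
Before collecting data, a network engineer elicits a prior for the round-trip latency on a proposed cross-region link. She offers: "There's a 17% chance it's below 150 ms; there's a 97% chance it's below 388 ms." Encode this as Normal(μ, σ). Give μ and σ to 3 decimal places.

For Normal(μ,σ), the p-quantile is μ + z_p·σ. Here z_{0.17} = -0.9542, z_{0.97} = 1.881.
So 150 = μ − 0.9542σ and 388 = μ + 1.881σ.
Subtracting: σ = (388 − 150)/(1.881 − (-0.9542)) = 83.952.
Then μ = 150 − (-0.9542)·83.952 = 230.104.

μ = 230.104, σ = 83.952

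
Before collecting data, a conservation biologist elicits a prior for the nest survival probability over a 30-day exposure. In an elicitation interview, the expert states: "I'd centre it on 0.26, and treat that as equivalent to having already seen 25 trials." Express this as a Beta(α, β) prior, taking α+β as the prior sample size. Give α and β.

α = 6.5, β = 18.5

Under the effective-sample-size interpretation, Beta(α, β) has prior mean α/(α+β) and prior sample size α+β.
So α+β = 25 and α/(α+β) = 0.26, giving α = 0.26·25 = 6.5 and β = 25 − 6.5 = 18.5.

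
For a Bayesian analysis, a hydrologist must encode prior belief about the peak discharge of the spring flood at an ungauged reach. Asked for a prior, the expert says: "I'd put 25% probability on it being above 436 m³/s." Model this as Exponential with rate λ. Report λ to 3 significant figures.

P(T > 436.0) = e^(−λ·436.0) = 0.25, so λ = −ln(0.25)/436.0 = 0.00318.

λ ≈ 0.00318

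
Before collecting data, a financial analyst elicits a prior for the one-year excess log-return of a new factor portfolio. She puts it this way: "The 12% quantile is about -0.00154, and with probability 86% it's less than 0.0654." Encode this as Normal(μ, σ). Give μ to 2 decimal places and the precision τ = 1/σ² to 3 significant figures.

μ = 0.03, τ = 1140

The p-quantile of Normal(μ,σ) is μ + z_p·σ, with z_{0.12} = -1.175 and z_{0.86} = 1.08.
Eliminate σ: μ = (z₂·x₁ − z₁·x₂)/(z₂ − z₁) = (1.08·-0.00154 − (-1.175)·0.0654)/2.255 = 0.03.
Then σ = (x₂ − x₁)/(z₂ − z₁) = (0.0654 − -0.00154)/2.255 = 0.03.
Precision τ = 1/σ² = 1/0.02968² = 1140.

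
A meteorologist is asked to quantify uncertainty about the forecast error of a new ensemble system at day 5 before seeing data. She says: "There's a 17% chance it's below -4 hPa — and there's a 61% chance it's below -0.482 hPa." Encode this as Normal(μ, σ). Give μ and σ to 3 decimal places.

The p-quantile of Normal(μ,σ) is μ + z_p·σ, with z_{0.17} = -0.9542 and z_{0.61} = 0.2793.
Eliminate σ: μ = (z₂·x₁ − z₁·x₂)/(z₂ − z₁) = (0.2793·-4 − (-0.9542)·-0.482)/1.233 = -1.279.
Then σ = (x₂ − x₁)/(z₂ − z₁) = (-0.482 − -4)/1.233 = 2.852.

μ = -1.279, σ = 2.852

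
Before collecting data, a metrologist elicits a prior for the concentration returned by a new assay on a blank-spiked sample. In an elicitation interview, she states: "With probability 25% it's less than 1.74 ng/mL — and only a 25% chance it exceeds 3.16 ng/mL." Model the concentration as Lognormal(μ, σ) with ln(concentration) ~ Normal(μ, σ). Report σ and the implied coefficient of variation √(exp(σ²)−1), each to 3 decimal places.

σ ≈ 0.442, CV ≈ 0.465

If T ~ Lognormal(μ,σ) then ln T ~ Normal(μ,σ), so the p-quantile of ln T is μ + z_p·σ.
ln(1.74) = 0.5539 and ln(3.16) = 1.151; z_{0.25} = -0.6745, z_{0.75} = 0.6745.
σ = (1.151 − 0.5539)/(0.6745 − (-0.6745)) = 0.442.
μ = 0.5539 − (-0.6745)·0.442 = 0.852.
CV = √(exp(σ²)−1) = √(exp(0.1957)−1) = 0.465.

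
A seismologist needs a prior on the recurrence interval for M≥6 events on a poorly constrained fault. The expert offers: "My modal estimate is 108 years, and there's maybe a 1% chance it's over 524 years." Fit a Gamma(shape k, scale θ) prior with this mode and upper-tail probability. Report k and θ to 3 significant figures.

Gamma(k,θ) with k>1 has mode (k−1)θ, so θ = 108/(k−1).
Need P(X < 524) = 0.99 with θ tied to k this way. Start at k = 2, θ = 108: P(X<524) ≈ 0.954.
Too low — raise k to concentrate. Iterating converges to k ≈ 2.59.
Then θ = 108/(2.59−1) ≈ 68.1.

k ≈ 2.59, θ ≈ 68.1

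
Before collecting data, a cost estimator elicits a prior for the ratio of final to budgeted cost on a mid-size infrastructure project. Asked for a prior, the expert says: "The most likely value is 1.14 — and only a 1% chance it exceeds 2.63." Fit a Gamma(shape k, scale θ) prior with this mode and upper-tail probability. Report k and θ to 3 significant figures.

k ≈ 7.83, θ ≈ 0.167

Gamma(k,θ) with k>1 has mode (k−1)θ, so θ = 1.14/(k−1).
Need P(X < 2.63) = 0.99 with θ tied to k this way. Start at k = 2, θ = 1.14: P(X<2.63) ≈ 0.671.
Too low — raise k to concentrate. Iterating converges to k ≈ 7.83.
Then θ = 1.14/(7.83−1) ≈ 0.167.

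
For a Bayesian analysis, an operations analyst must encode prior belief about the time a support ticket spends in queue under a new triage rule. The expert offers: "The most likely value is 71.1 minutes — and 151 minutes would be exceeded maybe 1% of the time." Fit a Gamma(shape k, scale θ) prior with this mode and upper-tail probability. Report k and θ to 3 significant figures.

k ≈ 9.56, θ ≈ 8.31

Gamma(k,θ) with k>1 has mode (k−1)θ, so θ = 71.1/(k−1).
Need P(X < 151) = 0.99 with θ tied to k this way. Start at k = 2, θ = 71.1: P(X<151) ≈ 0.626.
Too low — raise k to concentrate. Iterating converges to k ≈ 9.56.
Then θ = 71.1/(9.56−1) ≈ 8.31.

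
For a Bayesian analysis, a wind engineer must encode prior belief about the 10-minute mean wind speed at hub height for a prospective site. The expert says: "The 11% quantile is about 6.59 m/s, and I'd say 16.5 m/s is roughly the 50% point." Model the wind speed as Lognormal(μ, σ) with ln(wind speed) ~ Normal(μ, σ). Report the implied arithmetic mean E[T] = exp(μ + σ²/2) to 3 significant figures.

If T ~ Lognormal(μ,σ) then ln T ~ Normal(μ,σ), so the p-quantile of ln T is μ + z_p·σ.
ln(6.59) = 1.886 and ln(16.5) = 2.803; z_{0.11} = -1.227, z_{0.5} = 0.
σ = (2.803 − 1.886)/(0 − (-1.227)) = 0.748.
μ = 1.886 − (-1.227)·0.748 = 2.803.
E[T] = exp(μ + σ²/2) = exp(2.803 + 0.2800) = 21.8 m/s.

E[T] ≈ 21.8 m/s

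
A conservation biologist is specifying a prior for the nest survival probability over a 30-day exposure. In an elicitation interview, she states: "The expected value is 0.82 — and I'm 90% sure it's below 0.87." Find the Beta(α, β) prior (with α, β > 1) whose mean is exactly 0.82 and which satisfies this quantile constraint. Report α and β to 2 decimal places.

α ≈ 73.86, β ≈ 16.21

With mean 0.82 fixed, write α = 0.82s, β = 0.18s where s = α+β.
Need P(θ < 0.87) = 0.9 under Beta(0.82s, 0.18s). Normal approximation: (q−m)/√(m(1−m)/s) ≈ z_{0.9} = 1.28, so s ≈ 0.82·0.18·(1.28)²/(0.87−0.82)² = 97.0.
At s = 97.0: P(θ<0.87) ≈ 0.909. Adjusting to match 0.9 gives s ≈ 90.08.
So α = 0.82·90.08 ≈ 73.86, β = 0.18·90.08 ≈ 16.21.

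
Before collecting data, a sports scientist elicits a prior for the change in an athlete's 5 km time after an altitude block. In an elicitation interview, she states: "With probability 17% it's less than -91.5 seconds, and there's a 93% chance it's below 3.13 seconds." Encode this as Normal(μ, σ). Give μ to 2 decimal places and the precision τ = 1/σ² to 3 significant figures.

For Normal(μ,σ), the p-quantile is μ + z_p·σ. Here z_{0.17} = -0.9542, z_{0.93} = 1.476.
So -91.5 = μ − 0.9542σ and 3.13 = μ + 1.476σ.
Subtracting: σ = (3.13 − -91.5)/(1.476 − (-0.9542)) = 38.94.
Then μ = -91.5 − (-0.9542)·38.94 = -54.34.
Precision τ = 1/σ² = 1/38.94² = 0.000659.

μ = -54.34, τ = 0.000659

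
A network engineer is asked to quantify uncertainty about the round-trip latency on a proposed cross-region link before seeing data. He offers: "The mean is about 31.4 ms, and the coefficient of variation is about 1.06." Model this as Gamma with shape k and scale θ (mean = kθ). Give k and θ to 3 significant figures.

For Gamma(k, scale θ): mean = kθ, variance = kθ², so CV = 1/√k.
CV = 1.06, hence k = 1/CV² = 0.89.
Then θ = mean/k = 31.4/0.89 = 35.3.

k ≈ 0.89, θ ≈ 35.3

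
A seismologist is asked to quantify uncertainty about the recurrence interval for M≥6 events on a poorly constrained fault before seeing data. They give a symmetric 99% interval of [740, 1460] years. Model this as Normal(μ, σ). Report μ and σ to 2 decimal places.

A symmetric 99% interval runs μ ± z·σ with z = 2.576.
Half-width = 360, so σ = 360/2.576 = 139.76.
μ is the interval midpoint, 1100.00.

μ = 1100.00, σ = 139.76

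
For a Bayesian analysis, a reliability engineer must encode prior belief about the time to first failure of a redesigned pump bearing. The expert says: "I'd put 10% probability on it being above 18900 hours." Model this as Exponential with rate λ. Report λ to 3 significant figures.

λ ≈ 0.000122

P(T > 18900.0) = e^(−λ·18900.0) = 0.1, so λ = −ln(0.1)/18900.0 = 0.000122.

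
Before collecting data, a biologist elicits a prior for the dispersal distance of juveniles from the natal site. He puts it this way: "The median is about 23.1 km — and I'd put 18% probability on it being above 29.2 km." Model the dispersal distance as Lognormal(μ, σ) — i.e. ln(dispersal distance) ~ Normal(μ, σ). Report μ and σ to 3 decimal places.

μ ≈ 3.140, σ ≈ 0.256

If T ~ Lognormal(μ,σ) then ln T ~ Normal(μ,σ), so the p-quantile of ln T is μ + z_p·σ.
ln(23.1) = 3.14 and ln(29.2) = 3.374; z_{0.5} = 0, z_{0.82} = 0.9154.
σ = (3.374 − 3.14)/(0.9154 − (0)) = 0.256.
μ = 3.14 − (0)·0.256 = 3.140.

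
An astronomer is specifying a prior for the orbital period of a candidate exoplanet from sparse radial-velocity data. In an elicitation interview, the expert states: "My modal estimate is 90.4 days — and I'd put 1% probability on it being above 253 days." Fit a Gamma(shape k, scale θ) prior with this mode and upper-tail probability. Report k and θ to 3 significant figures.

Gamma(k,θ) with k>1 has mode (k−1)θ, so θ = 90.4/(k−1).
Need P(X < 253) = 0.99 with θ tied to k this way. Start at k = 2, θ = 90.4: P(X<253) ≈ 0.769.
Too low — raise k to concentrate. Iterating converges to k ≈ 5.32.
Then θ = 90.4/(5.32−1) ≈ 20.9.

k ≈ 5.32, θ ≈ 20.9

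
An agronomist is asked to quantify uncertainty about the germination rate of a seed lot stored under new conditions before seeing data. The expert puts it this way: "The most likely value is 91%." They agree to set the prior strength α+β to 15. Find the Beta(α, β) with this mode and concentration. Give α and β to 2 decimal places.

α = 12.83, β = 2.17

For α,β > 1 the Beta mode is (α−1)/(α+β−2). With α+β = 15, the mode is (α−1)/13.
Set (α−1)/13 = 0.91 → α = 1 + 0.91·13 = 12.83.
β = 15 − α = 2.17.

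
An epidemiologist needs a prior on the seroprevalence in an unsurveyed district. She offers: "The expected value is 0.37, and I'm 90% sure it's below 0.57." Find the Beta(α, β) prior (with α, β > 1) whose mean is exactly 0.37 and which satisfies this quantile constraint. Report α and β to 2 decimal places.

α ≈ 3.62, β ≈ 6.16

With mean 0.37 fixed, write α = 0.37s, β = 0.63s where s = α+β.
Need P(θ < 0.57) = 0.9 under Beta(0.37s, 0.63s). Normal approximation: (q−m)/√(m(1−m)/s) ≈ z_{0.9} = 1.28, so s ≈ 0.37·0.63·(1.28)²/(0.57−0.37)² = 9.6.
At s = 9.6: P(θ<0.57) ≈ 0.898. Adjusting to match 0.9 gives s ≈ 9.77.
So α = 0.37·9.77 ≈ 3.62, β = 0.63·9.77 ≈ 6.16.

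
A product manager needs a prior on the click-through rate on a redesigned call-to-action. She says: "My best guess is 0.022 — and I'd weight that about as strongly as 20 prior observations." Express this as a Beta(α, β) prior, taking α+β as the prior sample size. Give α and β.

α = 0.44, β = 19.56

Under the effective-sample-size interpretation, Beta(α, β) has prior mean α/(α+β) and prior sample size α+β.
So α+β = 20 and α/(α+β) = 0.022, giving α = 0.022·20 = 0.44 and β = 20 − 0.44 = 19.56.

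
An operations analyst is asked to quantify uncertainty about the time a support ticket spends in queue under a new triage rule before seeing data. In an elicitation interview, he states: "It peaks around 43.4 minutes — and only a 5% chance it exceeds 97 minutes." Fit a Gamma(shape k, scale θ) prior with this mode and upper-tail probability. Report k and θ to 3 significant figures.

Gamma(k,θ) with k>1 has mode (k−1)θ, so θ = 43.4/(k−1).
Need P(X < 97) = 0.95 with θ tied to k this way. Start at k = 2, θ = 43.4: P(X<97) ≈ 0.654.
Too low — raise k to concentrate. Iterating converges to k ≈ 5.25.
Then θ = 43.4/(5.25−1) ≈ 10.2.

k ≈ 5.25, θ ≈ 10.2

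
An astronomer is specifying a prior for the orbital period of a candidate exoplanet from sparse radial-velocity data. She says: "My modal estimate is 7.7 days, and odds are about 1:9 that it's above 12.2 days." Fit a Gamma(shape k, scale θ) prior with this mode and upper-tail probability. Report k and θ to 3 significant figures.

k ≈ 9.86, θ ≈ 0.869

Gamma(k,θ) with k>1 has mode (k−1)θ, so θ = 7.7/(k−1).
Need P(X < 12.2) = 0.9 with θ tied to k this way. Start at k = 2, θ = 7.7: P(X<12.2) ≈ 0.470.
Too low — raise k to concentrate. Iterating converges to k ≈ 9.86.
Then θ = 7.7/(9.86−1) ≈ 0.869.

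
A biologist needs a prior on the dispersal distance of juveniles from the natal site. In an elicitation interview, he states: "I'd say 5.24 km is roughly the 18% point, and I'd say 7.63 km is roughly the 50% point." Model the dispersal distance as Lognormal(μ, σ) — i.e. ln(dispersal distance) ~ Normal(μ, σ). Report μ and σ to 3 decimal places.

μ ≈ 2.032, σ ≈ 0.411

If T ~ Lognormal(μ,σ) then ln T ~ Normal(μ,σ), so the p-quantile of ln T is μ + z_p·σ.
ln(5.24) = 1.656 and ln(7.63) = 2.032; z_{0.18} = -0.9154, z_{0.5} = 0.
σ = (2.032 − 1.656)/(0 − (-0.9154)) = 0.411.
μ = 1.656 − (-0.9154)·0.411 = 2.032.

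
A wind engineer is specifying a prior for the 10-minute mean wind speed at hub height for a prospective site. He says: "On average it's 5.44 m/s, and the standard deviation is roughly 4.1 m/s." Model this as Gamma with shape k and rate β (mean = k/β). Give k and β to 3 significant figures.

k ≈ 1.76, β ≈ 0.324

For Gamma(k, rate β): mean = k/β, variance = k/β², so CV = 1/√k.
CV = SD/mean = 4.1/5.44 = 0.7537, hence k = 1/CV² = 1.76.
Then β = k/mean = 1.76/5.44 = 0.324.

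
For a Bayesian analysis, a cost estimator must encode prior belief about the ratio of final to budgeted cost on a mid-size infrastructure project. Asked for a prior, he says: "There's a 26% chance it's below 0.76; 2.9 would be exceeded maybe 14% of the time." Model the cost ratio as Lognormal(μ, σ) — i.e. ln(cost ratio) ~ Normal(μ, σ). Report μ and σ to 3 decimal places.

If T ~ Lognormal(μ,σ) then ln T ~ Normal(μ,σ), so the p-quantile of ln T is μ + z_p·σ.
ln(0.76) = -0.2744 and ln(2.9) = 1.065; z_{0.26} = -0.6433, z_{0.86} = 1.08.
σ = (1.065 − -0.2744)/(1.08 − (-0.6433)) = 0.777.
μ = -0.2744 − (-0.6433)·0.777 = 0.225.

μ ≈ 0.225, σ ≈ 0.777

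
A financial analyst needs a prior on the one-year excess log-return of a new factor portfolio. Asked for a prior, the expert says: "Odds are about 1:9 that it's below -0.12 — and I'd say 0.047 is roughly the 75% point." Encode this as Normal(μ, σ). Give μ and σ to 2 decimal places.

The p-quantile of Normal(μ,σ) is μ + z_p·σ, with z_{0.1} = -1.282 and z_{0.75} = 0.6745.
Eliminate σ: μ = (z₂·x₁ − z₁·x₂)/(z₂ − z₁) = (0.6745·-0.12 − (-1.282)·0.047)/1.956 = -0.01.
Then σ = (x₂ − x₁)/(z₂ − z₁) = (0.047 − -0.12)/1.956 = 0.09.

μ = -0.01, σ = 0.09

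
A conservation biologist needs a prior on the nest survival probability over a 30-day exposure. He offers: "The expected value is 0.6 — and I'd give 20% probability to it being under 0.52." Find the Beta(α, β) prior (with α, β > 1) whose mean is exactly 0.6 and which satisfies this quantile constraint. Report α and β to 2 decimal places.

α ≈ 15.71, β ≈ 10.47

With mean 0.6 fixed, write α = 0.6s, β = 0.4s where s = α+β.
Need P(θ < 0.52) = 0.2 under Beta(0.6s, 0.4s). Normal approximation: (q−m)/√(m(1−m)/s) ≈ z_{0.2} = -0.842, so s ≈ 0.6·0.4·(-0.842)²/(0.52−0.6)² = 26.6.
At s = 26.6: P(θ<0.52) ≈ 0.198. Adjusting to match 0.2 gives s ≈ 26.18.
So α = 0.6·26.18 ≈ 15.71, β = 0.4·26.18 ≈ 10.47.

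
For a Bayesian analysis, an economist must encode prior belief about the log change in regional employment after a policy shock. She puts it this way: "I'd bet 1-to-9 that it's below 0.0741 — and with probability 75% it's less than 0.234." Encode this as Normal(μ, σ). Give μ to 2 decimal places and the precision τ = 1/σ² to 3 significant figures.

The p-quantile of Normal(μ,σ) is μ + z_p·σ, with z_{0.1} = -1.282 and z_{0.75} = 0.6745.
Eliminate σ: μ = (z₂·x₁ − z₁·x₂)/(z₂ − z₁) = (0.6745·0.0741 − (-1.282)·0.234)/1.956 = 0.18.
Then σ = (x₂ − x₁)/(z₂ − z₁) = (0.234 − 0.0741)/1.956 = 0.08.
Precision τ = 1/σ² = 1/0.08175² = 150.

μ = 0.18, τ = 150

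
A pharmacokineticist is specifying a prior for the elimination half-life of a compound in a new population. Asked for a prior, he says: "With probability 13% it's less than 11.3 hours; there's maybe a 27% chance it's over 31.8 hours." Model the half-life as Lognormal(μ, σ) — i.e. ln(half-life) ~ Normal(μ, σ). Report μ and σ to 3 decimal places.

μ ≈ 3.095, σ ≈ 0.595

If T ~ Lognormal(μ,σ) then ln T ~ Normal(μ,σ), so the p-quantile of ln T is μ + z_p·σ.
ln(11.3) = 2.425 and ln(31.8) = 3.459; z_{0.13} = -1.126, z_{0.73} = 0.6128.
σ = (3.459 − 2.425)/(0.6128 − (-1.126)) = 0.595.
μ = 2.425 − (-1.126)·0.595 = 3.095.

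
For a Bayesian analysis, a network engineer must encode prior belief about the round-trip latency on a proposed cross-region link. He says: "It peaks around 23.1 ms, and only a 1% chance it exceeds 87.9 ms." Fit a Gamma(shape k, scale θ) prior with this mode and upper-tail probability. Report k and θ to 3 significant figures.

k ≈ 3.37, θ ≈ 9.74

Gamma(k,θ) with k>1 has mode (k−1)θ, so θ = 23.1/(k−1).
Need P(X < 87.9) = 0.99 with θ tied to k this way. Start at k = 2, θ = 23.1: P(X<87.9) ≈ 0.893.
Too low — raise k to concentrate. Iterating converges to k ≈ 3.37.
Then θ = 23.1/(3.37−1) ≈ 9.74.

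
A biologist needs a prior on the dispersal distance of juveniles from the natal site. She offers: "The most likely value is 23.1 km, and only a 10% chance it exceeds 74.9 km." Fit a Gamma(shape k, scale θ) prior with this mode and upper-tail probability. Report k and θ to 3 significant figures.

Gamma(k,θ) with k>1 has mode (k−1)θ, so θ = 23.1/(k−1).
Need P(X < 74.9) = 0.9 with θ tied to k this way. Start at k = 2, θ = 23.1: P(X<74.9) ≈ 0.834.
Too low — raise k to concentrate. Iterating converges to k ≈ 2.36.
Then θ = 23.1/(2.36−1) ≈ 16.9.

k ≈ 2.36, θ ≈ 16.9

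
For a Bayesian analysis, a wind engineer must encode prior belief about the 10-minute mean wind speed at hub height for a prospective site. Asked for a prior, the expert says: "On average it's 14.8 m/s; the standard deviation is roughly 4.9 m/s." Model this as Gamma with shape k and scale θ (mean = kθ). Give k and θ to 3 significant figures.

For Gamma(k, scale θ): mean = kθ, variance = kθ², so CV = 1/√k.
CV = SD/mean = 4.9/14.8 = 0.3311, hence k = 1/CV² = 9.12.
Then θ = mean/k = 14.8/9.12 = 1.62.

k ≈ 9.12, θ ≈ 1.62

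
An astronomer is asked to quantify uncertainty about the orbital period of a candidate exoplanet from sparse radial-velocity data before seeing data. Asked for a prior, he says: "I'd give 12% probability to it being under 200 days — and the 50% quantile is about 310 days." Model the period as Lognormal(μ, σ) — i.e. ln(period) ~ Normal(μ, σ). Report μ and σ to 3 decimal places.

If T ~ Lognormal(μ,σ) then ln T ~ Normal(μ,σ), so the p-quantile of ln T is μ + z_p·σ.
ln(200) = 5.298 and ln(310) = 5.737; z_{0.12} = -1.175, z_{0.5} = 0.
σ = (5.737 − 5.298)/(0 − (-1.175)) = 0.373.
μ = 5.298 − (-1.175)·0.373 = 5.737.

μ ≈ 5.737, σ ≈ 0.373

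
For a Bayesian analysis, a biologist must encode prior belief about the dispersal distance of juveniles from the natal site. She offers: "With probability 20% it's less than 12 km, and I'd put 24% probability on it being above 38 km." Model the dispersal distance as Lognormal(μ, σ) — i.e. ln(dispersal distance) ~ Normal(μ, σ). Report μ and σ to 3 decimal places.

If T ~ Lognormal(μ,σ) then ln T ~ Normal(μ,σ), so the p-quantile of ln T is μ + z_p·σ.
ln(12) = 2.485 and ln(38) = 3.638; z_{0.2} = -0.8416, z_{0.76} = 0.7063.
σ = (3.638 − 2.485)/(0.7063 − (-0.8416)) = 0.745.
μ = 2.485 − (-0.8416)·0.745 = 3.112.

μ ≈ 3.112, σ ≈ 0.745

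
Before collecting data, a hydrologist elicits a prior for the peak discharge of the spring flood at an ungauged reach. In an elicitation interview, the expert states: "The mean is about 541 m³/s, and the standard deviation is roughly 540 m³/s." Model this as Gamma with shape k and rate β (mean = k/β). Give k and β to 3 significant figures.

k ≈ 1, β ≈ 0.00186

For Gamma(k, rate β): mean = k/β, variance = k/β², so CV = 1/√k.
CV = SD/mean = 540/541 = 0.9982, hence k = 1/CV² = 1.
Then β = k/mean = 1/541 = 0.00186.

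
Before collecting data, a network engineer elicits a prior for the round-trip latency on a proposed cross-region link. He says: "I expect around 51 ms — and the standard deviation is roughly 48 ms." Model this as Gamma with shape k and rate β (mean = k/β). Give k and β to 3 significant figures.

k ≈ 1.13, β ≈ 0.0221

For Gamma(k, rate β): mean = k/β, variance = k/β², so CV = 1/√k.
CV = SD/mean = 48/51 = 0.9412, hence k = 1/CV² = 1.13.
Then β = k/mean = 1.13/51 = 0.0221.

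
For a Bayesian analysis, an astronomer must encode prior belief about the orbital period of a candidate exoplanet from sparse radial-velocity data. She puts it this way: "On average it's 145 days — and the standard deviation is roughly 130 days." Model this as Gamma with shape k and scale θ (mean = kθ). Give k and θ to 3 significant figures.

k ≈ 1.24, θ ≈ 117

For Gamma(k, scale θ): mean = kθ, variance = kθ², so CV = 1/√k.
CV = SD/mean = 130/145 = 0.8966, hence k = 1/CV² = 1.24.
Then θ = mean/k = 145/1.24 = 117.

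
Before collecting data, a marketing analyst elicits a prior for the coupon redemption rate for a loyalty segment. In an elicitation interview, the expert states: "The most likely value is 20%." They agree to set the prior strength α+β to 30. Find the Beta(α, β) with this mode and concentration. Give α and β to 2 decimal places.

For α,β > 1 the Beta mode is (α−1)/(α+β−2). With α+β = 30, the mode is (α−1)/28.
Set (α−1)/28 = 0.2 → α = 1 + 0.2·28 = 6.60.
β = 30 − α = 23.40.

α = 6.60, β = 23.40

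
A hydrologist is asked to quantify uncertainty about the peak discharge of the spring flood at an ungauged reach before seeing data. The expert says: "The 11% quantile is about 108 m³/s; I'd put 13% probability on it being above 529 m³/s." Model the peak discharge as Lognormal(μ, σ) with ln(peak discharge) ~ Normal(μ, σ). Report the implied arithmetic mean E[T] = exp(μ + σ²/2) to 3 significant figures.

E[T] ≈ 311 m³/s

If T ~ Lognormal(μ,σ) then ln T ~ Normal(μ,σ), so the p-quantile of ln T is μ + z_p·σ.
ln(108) = 4.682 and ln(529) = 6.271; z_{0.11} = -1.227, z_{0.87} = 1.126.
σ = (6.271 − 4.682)/(1.126 − (-1.227)) = 0.675.
μ = 4.682 − (-1.227)·0.675 = 5.510.
E[T] = exp(μ + σ²/2) = exp(5.510 + 0.2280) = 311 m³/s.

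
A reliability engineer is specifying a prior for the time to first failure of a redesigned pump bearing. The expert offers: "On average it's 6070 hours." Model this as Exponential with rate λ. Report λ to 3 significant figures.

λ ≈ 0.000165

Exponential mean = 1/λ, so λ = 1/6070.0 = 0.000165.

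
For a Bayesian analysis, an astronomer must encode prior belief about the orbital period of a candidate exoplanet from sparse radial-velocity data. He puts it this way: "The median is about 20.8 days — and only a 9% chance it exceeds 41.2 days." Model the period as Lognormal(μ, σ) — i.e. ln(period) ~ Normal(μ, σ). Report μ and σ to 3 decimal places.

If T ~ Lognormal(μ,σ) then ln T ~ Normal(μ,σ), so the p-quantile of ln T is μ + z_p·σ.
ln(20.8) = 3.035 and ln(41.2) = 3.718; z_{0.5} = 0, z_{0.91} = 1.341.
σ = (3.718 − 3.035)/(1.341 − (0)) = 0.510.
μ = 3.035 − (0)·0.510 = 3.035.

μ ≈ 3.035, σ ≈ 0.510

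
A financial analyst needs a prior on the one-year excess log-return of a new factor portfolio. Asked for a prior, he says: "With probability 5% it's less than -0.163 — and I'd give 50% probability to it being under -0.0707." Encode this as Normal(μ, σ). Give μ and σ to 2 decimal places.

The p-quantile of Normal(μ,σ) is μ + z_p·σ, with z_{0.05} = -1.645 and z_{0.5} = 0.
Eliminate σ: μ = (z₂·x₁ − z₁·x₂)/(z₂ − z₁) = (0·-0.163 − (-1.645)·-0.0707)/1.645 = -0.07.
Then σ = (x₂ − x₁)/(z₂ − z₁) = (-0.0707 − -0.163)/1.645 = 0.06.

μ = -0.07, σ = 0.06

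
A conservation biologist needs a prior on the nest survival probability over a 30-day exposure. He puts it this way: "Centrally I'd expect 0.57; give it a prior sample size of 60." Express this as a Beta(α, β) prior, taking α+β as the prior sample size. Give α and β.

Under the effective-sample-size interpretation, Beta(α, β) has prior mean α/(α+β) and prior sample size α+β.
So α+β = 60 and α/(α+β) = 0.57, giving α = 0.57·60 = 34.2 and β = 60 − 34.2 = 25.8.

α = 34.2, β = 25.8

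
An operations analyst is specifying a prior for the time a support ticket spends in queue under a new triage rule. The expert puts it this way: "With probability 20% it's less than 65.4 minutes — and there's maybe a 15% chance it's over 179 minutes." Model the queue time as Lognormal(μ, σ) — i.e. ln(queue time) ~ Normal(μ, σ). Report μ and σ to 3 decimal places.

μ ≈ 4.632, σ ≈ 0.536

If T ~ Lognormal(μ,σ) then ln T ~ Normal(μ,σ), so the p-quantile of ln T is μ + z_p·σ.
ln(65.4) = 4.181 and ln(179) = 5.187; z_{0.2} = -0.8416, z_{0.85} = 1.036.
σ = (5.187 − 4.181)/(1.036 − (-0.8416)) = 0.536.
μ = 4.181 − (-0.8416)·0.536 = 4.632.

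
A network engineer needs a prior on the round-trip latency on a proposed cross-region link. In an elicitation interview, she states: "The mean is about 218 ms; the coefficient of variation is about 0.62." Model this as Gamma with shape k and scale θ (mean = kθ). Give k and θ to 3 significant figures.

For Gamma(k, scale θ): mean = kθ, variance = kθ², so CV = 1/√k.
CV = 0.62, hence k = 1/CV² = 2.6.
Then θ = mean/k = 218/2.6 = 83.8.

k ≈ 2.6, θ ≈ 83.8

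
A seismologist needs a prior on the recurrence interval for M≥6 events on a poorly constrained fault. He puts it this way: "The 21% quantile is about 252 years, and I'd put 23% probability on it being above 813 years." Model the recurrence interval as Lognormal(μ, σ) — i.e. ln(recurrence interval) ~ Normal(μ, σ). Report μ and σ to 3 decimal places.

μ ≈ 6.141, σ ≈ 0.758

If T ~ Lognormal(μ,σ) then ln T ~ Normal(μ,σ), so the p-quantile of ln T is μ + z_p·σ.
ln(252) = 5.529 and ln(813) = 6.701; z_{0.21} = -0.8064, z_{0.77} = 0.7388.
σ = (6.701 − 5.529)/(0.7388 − (-0.8064)) = 0.758.
μ = 5.529 − (-0.8064)·0.758 = 6.141.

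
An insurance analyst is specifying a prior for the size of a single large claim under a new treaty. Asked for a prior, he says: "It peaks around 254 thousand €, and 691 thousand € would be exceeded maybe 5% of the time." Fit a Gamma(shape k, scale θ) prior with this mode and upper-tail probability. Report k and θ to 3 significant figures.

k ≈ 3.68, θ ≈ 94.7

Gamma(k,θ) with k>1 has mode (k−1)θ, so θ = 254/(k−1).
Need P(X < 691) = 0.95 with θ tied to k this way. Start at k = 2, θ = 254: P(X<691) ≈ 0.755.
Too low — raise k to concentrate. Iterating converges to k ≈ 3.68.
Then θ = 254/(3.68−1) ≈ 94.7.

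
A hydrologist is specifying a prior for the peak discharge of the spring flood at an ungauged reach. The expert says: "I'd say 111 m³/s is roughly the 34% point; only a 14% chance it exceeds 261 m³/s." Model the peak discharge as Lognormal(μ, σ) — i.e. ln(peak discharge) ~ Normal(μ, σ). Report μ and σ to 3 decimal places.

If T ~ Lognormal(μ,σ) then ln T ~ Normal(μ,σ), so the p-quantile of ln T is μ + z_p·σ.
ln(111) = 4.71 and ln(261) = 5.565; z_{0.34} = -0.4125, z_{0.86} = 1.08.
σ = (5.565 − 4.71)/(1.08 − (-0.4125)) = 0.573.
μ = 4.71 − (-0.4125)·0.573 = 4.946.

μ ≈ 4.946, σ ≈ 0.573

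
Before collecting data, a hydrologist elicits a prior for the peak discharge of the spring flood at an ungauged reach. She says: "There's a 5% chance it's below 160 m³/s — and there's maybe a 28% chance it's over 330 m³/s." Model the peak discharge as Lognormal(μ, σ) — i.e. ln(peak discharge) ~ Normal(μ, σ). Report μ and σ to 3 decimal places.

μ ≈ 5.610, σ ≈ 0.325

If T ~ Lognormal(μ,σ) then ln T ~ Normal(μ,σ), so the p-quantile of ln T is μ + z_p·σ.
ln(160) = 5.075 and ln(330) = 5.799; z_{0.05} = -1.645, z_{0.72} = 0.5828.
σ = (5.799 − 5.075)/(0.5828 − (-1.645)) = 0.325.
μ = 5.075 − (-1.645)·0.325 = 5.610.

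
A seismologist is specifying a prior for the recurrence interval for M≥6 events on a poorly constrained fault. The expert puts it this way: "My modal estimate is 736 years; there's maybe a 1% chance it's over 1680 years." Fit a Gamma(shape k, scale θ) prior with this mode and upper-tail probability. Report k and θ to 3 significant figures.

k ≈ 8.03, θ ≈ 105

Gamma(k,θ) with k>1 has mode (k−1)θ, so θ = 736/(k−1).
Need P(X < 1680) = 0.99 with θ tied to k this way. Start at k = 2, θ = 736: P(X<1680) ≈ 0.665.
Too low — raise k to concentrate. Iterating converges to k ≈ 8.03.
Then θ = 736/(8.03−1) ≈ 105.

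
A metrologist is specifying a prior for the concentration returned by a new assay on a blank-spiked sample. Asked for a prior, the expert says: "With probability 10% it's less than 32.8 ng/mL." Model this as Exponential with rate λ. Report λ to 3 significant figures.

λ ≈ 0.00321

P(T < 32.8) = 1 − e^(−λ·32.8) = 0.1, so λ = −ln(1−0.1)/32.8 = −ln(0.9)/32.8 = 0.00321.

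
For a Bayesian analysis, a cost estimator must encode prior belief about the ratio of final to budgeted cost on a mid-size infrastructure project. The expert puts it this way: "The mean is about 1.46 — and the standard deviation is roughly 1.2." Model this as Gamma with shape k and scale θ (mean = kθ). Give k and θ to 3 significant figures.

k ≈ 1.48, θ ≈ 0.986

For Gamma(k, scale θ): mean = kθ, variance = kθ², so CV = 1/√k.
CV = SD/mean = 1.2/1.46 = 0.8219, hence k = 1/CV² = 1.48.
Then θ = mean/k = 1.46/1.48 = 0.986.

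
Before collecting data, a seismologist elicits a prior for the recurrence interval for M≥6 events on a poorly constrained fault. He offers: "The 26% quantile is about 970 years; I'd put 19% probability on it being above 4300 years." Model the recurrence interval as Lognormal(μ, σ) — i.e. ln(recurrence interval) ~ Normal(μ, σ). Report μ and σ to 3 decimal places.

μ ≈ 7.507, σ ≈ 0.979

If T ~ Lognormal(μ,σ) then ln T ~ Normal(μ,σ), so the p-quantile of ln T is μ + z_p·σ.
ln(970) = 6.877 and ln(4300) = 8.366; z_{0.26} = -0.6433, z_{0.81} = 0.8779.
σ = (8.366 − 6.877)/(0.8779 − (-0.6433)) = 0.979.
μ = 6.877 − (-0.6433)·0.979 = 7.507.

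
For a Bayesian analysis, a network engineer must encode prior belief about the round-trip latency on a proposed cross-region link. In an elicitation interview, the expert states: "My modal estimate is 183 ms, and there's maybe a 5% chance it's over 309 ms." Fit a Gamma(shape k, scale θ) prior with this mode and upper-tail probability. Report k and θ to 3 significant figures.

Gamma(k,θ) with k>1 has mode (k−1)θ, so θ = 183/(k−1).
Need P(X < 309) = 0.95 with θ tied to k this way. Start at k = 2, θ = 183: P(X<309) ≈ 0.503.
Too low — raise k to concentrate. Iterating converges to k ≈ 11.2.
Then θ = 183/(11.2−1) ≈ 18.

k ≈ 11.2, θ ≈ 18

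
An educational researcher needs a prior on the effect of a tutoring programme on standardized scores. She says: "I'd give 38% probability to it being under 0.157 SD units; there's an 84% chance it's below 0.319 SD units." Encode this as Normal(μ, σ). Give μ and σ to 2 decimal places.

μ = 0.20, σ = 0.12

The p-quantile of Normal(μ,σ) is μ + z_p·σ, with z_{0.38} = -0.3055 and z_{0.84} = 0.9945.
Eliminate σ: μ = (z₂·x₁ − z₁·x₂)/(z₂ − z₁) = (0.9945·0.157 − (-0.3055)·0.319)/1.3 = 0.20.
Then σ = (x₂ − x₁)/(z₂ − z₁) = (0.319 − 0.157)/1.3 = 0.12.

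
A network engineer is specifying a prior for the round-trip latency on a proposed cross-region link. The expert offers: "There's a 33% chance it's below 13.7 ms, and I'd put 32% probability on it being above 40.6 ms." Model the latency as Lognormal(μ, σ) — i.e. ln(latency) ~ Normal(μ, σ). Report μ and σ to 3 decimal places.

If T ~ Lognormal(μ,σ) then ln T ~ Normal(μ,σ), so the p-quantile of ln T is μ + z_p·σ.
ln(13.7) = 2.617 and ln(40.6) = 3.704; z_{0.33} = -0.4399, z_{0.68} = 0.4677.
σ = (3.704 − 2.617)/(0.4677 − (-0.4399)) = 1.197.
μ = 2.617 − (-0.4399)·1.197 = 3.144.

μ ≈ 3.144, σ ≈ 1.197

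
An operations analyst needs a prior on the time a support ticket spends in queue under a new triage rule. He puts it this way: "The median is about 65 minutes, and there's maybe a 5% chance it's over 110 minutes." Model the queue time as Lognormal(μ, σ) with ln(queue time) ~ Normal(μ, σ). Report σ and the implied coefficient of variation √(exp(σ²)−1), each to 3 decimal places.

If T ~ Lognormal(μ,σ) then ln T ~ Normal(μ,σ), so the p-quantile of ln T is μ + z_p·σ.
ln(65) = 4.174 and ln(110) = 4.7; z_{0.5} = 0, z_{0.95} = 1.645.
σ = (4.7 − 4.174)/(1.645 − (0)) = 0.320.
μ = 4.174 − (0)·0.320 = 4.174.
CV = √(exp(σ²)−1) = √(exp(0.1023)−1) = 0.328.

σ ≈ 0.320, CV ≈ 0.328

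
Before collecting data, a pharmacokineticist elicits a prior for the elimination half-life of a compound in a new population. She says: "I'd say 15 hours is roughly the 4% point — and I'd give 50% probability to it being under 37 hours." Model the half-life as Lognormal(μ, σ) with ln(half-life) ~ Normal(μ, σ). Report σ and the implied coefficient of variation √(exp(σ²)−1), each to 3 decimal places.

If T ~ Lognormal(μ,σ) then ln T ~ Normal(μ,σ), so the p-quantile of ln T is μ + z_p·σ.
ln(15) = 2.708 and ln(37) = 3.611; z_{0.04} = -1.751, z_{0.5} = 0.
σ = (3.611 − 2.708)/(0 − (-1.751)) = 0.516.
μ = 2.708 − (-1.751)·0.516 = 3.611.
CV = √(exp(σ²)−1) = √(exp(0.2660)−1) = 0.552.

σ ≈ 0.516, CV ≈ 0.552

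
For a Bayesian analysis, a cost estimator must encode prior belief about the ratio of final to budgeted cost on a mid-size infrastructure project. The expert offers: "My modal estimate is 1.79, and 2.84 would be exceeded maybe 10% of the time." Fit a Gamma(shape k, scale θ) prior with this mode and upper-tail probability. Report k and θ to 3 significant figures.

Gamma(k,θ) with k>1 has mode (k−1)θ, so θ = 1.79/(k−1).
Need P(X < 2.84) = 0.9 with θ tied to k this way. Start at k = 2, θ = 1.79: P(X<2.84) ≈ 0.471.
Too low — raise k to concentrate. Iterating converges to k ≈ 9.81.
Then θ = 1.79/(9.81−1) ≈ 0.203.

k ≈ 9.81, θ ≈ 0.203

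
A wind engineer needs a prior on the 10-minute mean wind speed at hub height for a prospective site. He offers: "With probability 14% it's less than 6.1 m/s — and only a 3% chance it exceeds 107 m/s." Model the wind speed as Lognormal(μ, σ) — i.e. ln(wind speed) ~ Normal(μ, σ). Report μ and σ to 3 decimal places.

μ ≈ 2.853, σ ≈ 0.967

If T ~ Lognormal(μ,σ) then ln T ~ Normal(μ,σ), so the p-quantile of ln T is μ + z_p·σ.
ln(6.1) = 1.808 and ln(107) = 4.673; z_{0.14} = -1.08, z_{0.97} = 1.881.
σ = (4.673 − 1.808)/(1.881 − (-1.08)) = 0.967.
μ = 1.808 − (-1.08)·0.967 = 2.853.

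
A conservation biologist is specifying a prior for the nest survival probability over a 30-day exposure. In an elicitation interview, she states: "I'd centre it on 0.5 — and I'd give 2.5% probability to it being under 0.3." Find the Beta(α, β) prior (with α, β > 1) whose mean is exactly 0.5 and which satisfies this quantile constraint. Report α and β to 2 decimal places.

With mean 0.5 fixed, write α = 0.5s, β = 0.5s where s = α+β.
Need P(θ < 0.3) = 0.025 under Beta(0.5s, 0.5s). Normal approximation: (q−m)/√(m(1−m)/s) ≈ z_{0.025} = -1.96, so s ≈ 0.5·0.5·(-1.96)²/(0.3−0.5)² = 24.0.
At s = 24.0: P(θ<0.3) ≈ 0.021. Adjusting to match 0.025 gives s ≈ 22.52.
So α = 0.5·22.52 ≈ 11.26, β = 0.5·22.52 ≈ 11.26.

α ≈ 11.26, β ≈ 11.26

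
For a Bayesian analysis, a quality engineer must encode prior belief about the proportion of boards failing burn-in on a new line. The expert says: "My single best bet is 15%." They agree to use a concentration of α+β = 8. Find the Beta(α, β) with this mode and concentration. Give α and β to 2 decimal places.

For α,β > 1 the Beta mode is (α−1)/(α+β−2). With α+β = 8, the mode is (α−1)/6.
Set (α−1)/6 = 0.15 → α = 1 + 0.15·6 = 1.90.
β = 8 − α = 6.10.

α = 1.90, β = 6.10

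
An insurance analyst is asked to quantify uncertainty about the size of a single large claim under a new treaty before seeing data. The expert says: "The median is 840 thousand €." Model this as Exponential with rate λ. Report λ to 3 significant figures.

Exponential median = ln 2 / λ, so λ = ln 2 / 840.0 = 0.000825.

λ ≈ 0.000825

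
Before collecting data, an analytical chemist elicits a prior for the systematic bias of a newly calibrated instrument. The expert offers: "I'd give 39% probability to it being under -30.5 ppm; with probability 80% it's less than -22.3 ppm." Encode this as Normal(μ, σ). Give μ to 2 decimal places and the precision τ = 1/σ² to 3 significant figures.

The p-quantile of Normal(μ,σ) is μ + z_p·σ, with z_{0.39} = -0.2793 and z_{0.8} = 0.8416.
Eliminate σ: μ = (z₂·x₁ − z₁·x₂)/(z₂ − z₁) = (0.8416·-30.5 − (-0.2793)·-22.3)/1.121 = -28.46.
Then σ = (x₂ − x₁)/(z₂ − z₁) = (-22.3 − -30.5)/1.121 = 7.32.
Precision τ = 1/σ² = 1/7.315² = 0.0187.

μ = -28.46, τ = 0.0187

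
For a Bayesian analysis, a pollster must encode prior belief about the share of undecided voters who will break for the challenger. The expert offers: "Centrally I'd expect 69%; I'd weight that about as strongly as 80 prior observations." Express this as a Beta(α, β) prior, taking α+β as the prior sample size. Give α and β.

Under the effective-sample-size interpretation, Beta(α, β) has prior mean α/(α+β) and prior sample size α+β.
So α+β = 80 and α/(α+β) = 0.69, giving α = 0.69·80 = 55.2 and β = 80 − 55.2 = 24.8.

α = 55.2, β = 24.8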